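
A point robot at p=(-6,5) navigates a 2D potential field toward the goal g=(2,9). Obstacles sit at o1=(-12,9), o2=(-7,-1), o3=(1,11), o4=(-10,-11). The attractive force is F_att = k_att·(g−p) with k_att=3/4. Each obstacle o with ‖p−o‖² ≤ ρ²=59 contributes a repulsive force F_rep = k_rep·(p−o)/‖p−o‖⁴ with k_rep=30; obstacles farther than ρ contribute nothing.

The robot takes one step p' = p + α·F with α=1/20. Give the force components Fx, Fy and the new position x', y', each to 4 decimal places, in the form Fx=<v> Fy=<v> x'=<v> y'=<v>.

Fx=6.0885 Fy=3.0871 x'=-5.6956 y'=5.1544

F_att = 3/4·(g−p) = 3/4·(8,4) = (6.0000,3.0000)
o1: d²=52 ≤ ρ²=59; F_rep = 30·(6,-4)/52² = (0.0666,-0.0444)
o2: d²=37 ≤ ρ²=59; F_rep = 30·(1,6)/37² = (0.0219,0.1315)
o3: d²=85 > ρ²=59 → inactive
o4: d²=272 > ρ²=59 → inactive
F = F_att + ΣF_rep = (6.0885,3.0871)
p' = p + 1/20·F = (-5.6956,5.1544)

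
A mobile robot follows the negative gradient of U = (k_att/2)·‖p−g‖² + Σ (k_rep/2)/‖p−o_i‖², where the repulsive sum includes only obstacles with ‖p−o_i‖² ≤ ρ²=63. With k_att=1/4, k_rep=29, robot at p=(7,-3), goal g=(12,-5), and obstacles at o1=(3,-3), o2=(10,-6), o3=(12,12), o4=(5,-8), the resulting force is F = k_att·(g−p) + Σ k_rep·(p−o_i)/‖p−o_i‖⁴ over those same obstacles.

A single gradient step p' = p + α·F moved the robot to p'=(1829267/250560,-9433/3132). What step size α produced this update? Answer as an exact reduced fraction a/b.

α = 1/5

F_att = 1/4·(g−p) = 1/4·(5,-2) = (1.2500,-0.5000)
o1: d²=16 ≤ ρ²=63; F_rep = 29·(4,0)/16² = (0.4531,0.0000)
o2: d²=18 ≤ ρ²=63; F_rep = 29·(-3,3)/18² = (-0.2685,0.2685)
o3: d²=250 > ρ²=63 → inactive
o4: d²=29 ≤ ρ²=63; F_rep = 29·(2,5)/29² = (0.0690,0.1724)
F = F_att + ΣF_rep = (1.5036,-0.0591)
Δp = p'−p = (0.3007,-0.0118); α = Δx/Fx = (75347/250560) / (75347/50112) = 1/5
check: Δy/Fy = (-37/3132) / (-185/3132) = 1/5 ✓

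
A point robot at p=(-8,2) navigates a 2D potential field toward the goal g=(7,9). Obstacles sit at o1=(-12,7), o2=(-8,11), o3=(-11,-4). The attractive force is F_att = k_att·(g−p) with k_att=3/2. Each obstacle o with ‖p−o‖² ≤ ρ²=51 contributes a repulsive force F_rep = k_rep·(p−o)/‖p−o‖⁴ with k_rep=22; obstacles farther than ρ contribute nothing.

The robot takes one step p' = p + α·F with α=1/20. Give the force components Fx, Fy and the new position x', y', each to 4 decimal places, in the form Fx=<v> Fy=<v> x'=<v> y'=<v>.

Fx=22.5849 Fy=10.4997 x'=-6.8708 y'=2.5250

F_att = 3/2·(g−p) = 3/2·(15,7) = (22.5000,10.5000)
o1: d²=41 ≤ ρ²=51; F_rep = 22·(4,-5)/41² = (0.0523,-0.0654)
o2: d²=81 > ρ²=51 → inactive
o3: d²=45 ≤ ρ²=51; F_rep = 22·(3,6)/45² = (0.0326,0.0652)
F = F_att + ΣF_rep = (22.5849,10.4997)
p' = p + 1/20·F = (-6.8708,2.5250)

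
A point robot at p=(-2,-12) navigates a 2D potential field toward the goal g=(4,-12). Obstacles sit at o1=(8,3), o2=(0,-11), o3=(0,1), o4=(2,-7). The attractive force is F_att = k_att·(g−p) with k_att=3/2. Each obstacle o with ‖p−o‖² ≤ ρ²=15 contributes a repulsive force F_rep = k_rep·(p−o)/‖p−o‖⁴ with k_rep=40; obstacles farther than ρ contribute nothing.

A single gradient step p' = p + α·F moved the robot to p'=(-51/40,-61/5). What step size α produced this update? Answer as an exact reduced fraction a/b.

F_att = 3/2·(g−p) = 3/2·(6,0) = (9.0000,0.0000)
o1: d²=325 > ρ²=15 → inactive
o2: d²=5 ≤ ρ²=15; F_rep = 40·(-2,-1)/5² = (-3.2000,-1.6000)
o3: d²=173 > ρ²=15 → inactive
o4: d²=41 > ρ²=15 → inactive
F = F_att + ΣF_rep = (5.8000,-1.6000)
Δp = p'−p = (0.7250,-0.2000); α = Δx/Fx = (29/40) / (29/5) = 1/8
check: Δy/Fy = (-1/5) / (-8/5) = 1/8 ✓

α = 1/8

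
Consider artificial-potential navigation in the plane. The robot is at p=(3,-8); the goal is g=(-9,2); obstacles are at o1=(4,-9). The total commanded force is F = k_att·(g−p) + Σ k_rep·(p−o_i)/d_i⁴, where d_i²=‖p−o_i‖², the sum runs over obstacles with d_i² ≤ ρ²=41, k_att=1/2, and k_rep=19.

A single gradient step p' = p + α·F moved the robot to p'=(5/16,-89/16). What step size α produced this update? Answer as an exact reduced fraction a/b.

F_att = 1/2·(g−p) = 1/2·(-12,10) = (-6.0000,5.0000)
o1: d²=2 ≤ ρ²=41; F_rep = 19·(-1,1)/2² = (-4.7500,4.7500)
F = F_att + ΣF_rep = (-10.7500,9.7500)
Δp = p'−p = (-2.6875,2.4375); α = Δx/Fx = (-43/16) / (-43/4) = 1/4
check: Δy/Fy = (39/16) / (39/4) = 1/4 ✓

α = 1/4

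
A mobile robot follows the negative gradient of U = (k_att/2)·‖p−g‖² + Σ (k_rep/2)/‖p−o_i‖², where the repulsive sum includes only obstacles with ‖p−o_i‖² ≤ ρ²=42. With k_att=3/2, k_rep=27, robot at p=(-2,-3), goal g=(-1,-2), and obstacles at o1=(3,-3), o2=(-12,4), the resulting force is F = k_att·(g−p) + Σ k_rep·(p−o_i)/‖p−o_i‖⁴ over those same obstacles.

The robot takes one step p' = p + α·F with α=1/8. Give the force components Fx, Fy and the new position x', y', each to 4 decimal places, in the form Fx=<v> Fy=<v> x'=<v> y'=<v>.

F_att = 3/2·(g−p) = 3/2·(1,1) = (1.5000,1.5000)
o1: d²=25 ≤ ρ²=42; F_rep = 27·(-5,0)/25² = (-0.2160,0.0000)
o2: d²=149 > ρ²=42 → inactive
F = F_att + ΣF_rep = (1.2840,1.5000)
p' = p + 1/8·F = (-1.8395,-2.8125)

Fx=1.2840 Fy=1.5000 x'=-1.8395 y'=-2.8125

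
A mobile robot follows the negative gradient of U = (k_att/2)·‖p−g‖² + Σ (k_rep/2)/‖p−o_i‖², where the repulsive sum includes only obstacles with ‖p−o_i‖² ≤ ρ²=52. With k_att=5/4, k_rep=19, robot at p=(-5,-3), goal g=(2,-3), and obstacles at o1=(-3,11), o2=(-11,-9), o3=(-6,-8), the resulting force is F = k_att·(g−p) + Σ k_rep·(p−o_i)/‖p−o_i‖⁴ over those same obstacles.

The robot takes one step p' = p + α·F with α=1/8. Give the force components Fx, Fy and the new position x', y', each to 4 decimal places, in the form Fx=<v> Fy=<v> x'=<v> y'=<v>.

Fx=8.7781 Fy=0.1405 x'=-3.9027 y'=-2.9824

F_att = 5/4·(g−p) = 5/4·(7,0) = (8.7500,0.0000)
o1: d²=200 > ρ²=52 → inactive
o2: d²=72 > ρ²=52 → inactive
o3: d²=26 ≤ ρ²=52; F_rep = 19·(1,5)/26² = (0.0281,0.1405)
F = F_att + ΣF_rep = (8.7781,0.1405)
p' = p + 1/8·F = (-3.9027,-2.9824)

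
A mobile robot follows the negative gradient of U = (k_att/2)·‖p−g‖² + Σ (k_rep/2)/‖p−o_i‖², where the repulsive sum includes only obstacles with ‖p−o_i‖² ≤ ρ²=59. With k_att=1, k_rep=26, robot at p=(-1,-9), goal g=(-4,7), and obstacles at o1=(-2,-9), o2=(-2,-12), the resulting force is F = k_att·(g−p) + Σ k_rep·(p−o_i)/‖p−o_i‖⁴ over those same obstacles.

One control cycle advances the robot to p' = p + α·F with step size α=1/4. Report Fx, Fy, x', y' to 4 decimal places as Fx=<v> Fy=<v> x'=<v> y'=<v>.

Fx=23.2600 Fy=16.7800 x'=4.8150 y'=-4.8050

F_att = 1·(g−p) = 1·(-3,16) = (-3.0000,16.0000)
o1: d²=1 ≤ ρ²=59; F_rep = 26·(1,0)/1² = (26.0000,0.0000)
o2: d²=10 ≤ ρ²=59; F_rep = 26·(1,3)/10² = (0.2600,0.7800)
F = F_att + ΣF_rep = (23.2600,16.7800)
p' = p + 1/4·F = (4.8150,-4.8050)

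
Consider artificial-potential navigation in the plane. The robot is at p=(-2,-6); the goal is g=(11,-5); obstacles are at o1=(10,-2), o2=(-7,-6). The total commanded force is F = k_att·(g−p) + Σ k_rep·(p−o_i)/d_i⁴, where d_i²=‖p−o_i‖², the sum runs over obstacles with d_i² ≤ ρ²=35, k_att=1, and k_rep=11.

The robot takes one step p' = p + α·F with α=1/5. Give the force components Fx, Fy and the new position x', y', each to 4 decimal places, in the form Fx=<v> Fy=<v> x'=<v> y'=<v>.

F_att = 1·(g−p) = 1·(13,1) = (13.0000,1.0000)
o1: d²=160 > ρ²=35 → inactive
o2: d²=25 ≤ ρ²=35; F_rep = 11·(5,0)/25² = (0.0880,0.0000)
F = F_att + ΣF_rep = (13.0880,1.0000)
p' = p + 1/5·F = (0.6176,-5.8000)

Fx=13.0880 Fy=1.0000 x'=0.6176 y'=-5.8000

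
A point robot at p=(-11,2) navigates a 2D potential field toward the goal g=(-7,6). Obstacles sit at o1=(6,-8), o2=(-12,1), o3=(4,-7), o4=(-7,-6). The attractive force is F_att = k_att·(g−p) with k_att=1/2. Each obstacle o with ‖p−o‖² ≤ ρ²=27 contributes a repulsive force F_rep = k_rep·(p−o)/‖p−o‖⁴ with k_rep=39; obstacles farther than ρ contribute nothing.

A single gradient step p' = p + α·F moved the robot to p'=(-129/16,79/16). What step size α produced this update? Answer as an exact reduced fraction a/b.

F_att = 1/2·(g−p) = 1/2·(4,4) = (2.0000,2.0000)
o1: d²=389 > ρ²=27 → inactive
o2: d²=2 ≤ ρ²=27; F_rep = 39·(1,1)/2² = (9.7500,9.7500)
o3: d²=306 > ρ²=27 → inactive
o4: d²=80 > ρ²=27 → inactive
F = F_att + ΣF_rep = (11.7500,11.7500)
Δp = p'−p = (2.9375,2.9375); α = Δx/Fx = (47/16) / (47/4) = 1/4
check: Δy/Fy = (47/16) / (47/4) = 1/4 ✓

α = 1/4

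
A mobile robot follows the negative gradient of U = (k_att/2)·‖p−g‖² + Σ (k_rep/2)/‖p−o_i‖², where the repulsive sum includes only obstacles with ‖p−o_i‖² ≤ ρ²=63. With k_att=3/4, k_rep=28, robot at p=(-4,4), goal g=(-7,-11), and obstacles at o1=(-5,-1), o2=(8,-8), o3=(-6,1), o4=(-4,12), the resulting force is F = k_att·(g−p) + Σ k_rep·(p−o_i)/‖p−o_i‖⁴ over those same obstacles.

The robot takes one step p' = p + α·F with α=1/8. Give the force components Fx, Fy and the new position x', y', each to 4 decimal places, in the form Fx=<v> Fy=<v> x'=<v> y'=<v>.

Fx=-1.8772 Fy=-10.5459 x'=-4.2347 y'=2.6818

F_att = 3/4·(g−p) = 3/4·(-3,-15) = (-2.2500,-11.2500)
o1: d²=26 ≤ ρ²=63; F_rep = 28·(1,5)/26² = (0.0414,0.2071)
o2: d²=288 > ρ²=63 → inactive
o3: d²=13 ≤ ρ²=63; F_rep = 28·(2,3)/13² = (0.3314,0.4970)
o4: d²=64 > ρ²=63 → inactive
F = F_att + ΣF_rep = (-1.8772,-10.5459)
p' = p + 1/8·F = (-4.2347,2.6818)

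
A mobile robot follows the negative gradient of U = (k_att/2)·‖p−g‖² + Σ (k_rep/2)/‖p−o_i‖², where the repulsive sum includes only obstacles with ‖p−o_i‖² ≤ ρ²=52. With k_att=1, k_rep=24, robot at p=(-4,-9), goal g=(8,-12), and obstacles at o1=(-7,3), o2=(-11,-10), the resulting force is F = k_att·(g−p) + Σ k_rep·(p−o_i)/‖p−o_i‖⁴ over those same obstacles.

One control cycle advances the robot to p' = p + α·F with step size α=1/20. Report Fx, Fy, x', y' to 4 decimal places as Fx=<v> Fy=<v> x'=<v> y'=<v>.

F_att = 1·(g−p) = 1·(12,-3) = (12.0000,-3.0000)
o1: d²=153 > ρ²=52 → inactive
o2: d²=50 ≤ ρ²=52; F_rep = 24·(7,1)/50² = (0.0672,0.0096)
F = F_att + ΣF_rep = (12.0672,-2.9904)
p' = p + 1/20·F = (-3.3966,-9.1495)

Fx=12.0672 Fy=-2.9904 x'=-3.3966 y'=-9.1495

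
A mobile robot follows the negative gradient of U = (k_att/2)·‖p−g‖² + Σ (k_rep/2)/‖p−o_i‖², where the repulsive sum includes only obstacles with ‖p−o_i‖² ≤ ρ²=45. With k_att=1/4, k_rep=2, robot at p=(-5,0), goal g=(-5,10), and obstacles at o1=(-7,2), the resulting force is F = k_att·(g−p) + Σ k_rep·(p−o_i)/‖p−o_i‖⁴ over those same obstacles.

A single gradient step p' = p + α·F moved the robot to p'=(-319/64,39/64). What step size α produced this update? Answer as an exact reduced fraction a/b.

α = 1/4

F_att = 1/4·(g−p) = 1/4·(0,10) = (0.0000,2.5000)
o1: d²=8 ≤ ρ²=45; F_rep = 2·(2,-2)/8² = (0.0625,-0.0625)
F = F_att + ΣF_rep = (0.0625,2.4375)
Δp = p'−p = (0.0156,0.6094); α = Δx/Fx = (1/64) / (1/16) = 1/4
check: Δy/Fy = (39/64) / (39/16) = 1/4 ✓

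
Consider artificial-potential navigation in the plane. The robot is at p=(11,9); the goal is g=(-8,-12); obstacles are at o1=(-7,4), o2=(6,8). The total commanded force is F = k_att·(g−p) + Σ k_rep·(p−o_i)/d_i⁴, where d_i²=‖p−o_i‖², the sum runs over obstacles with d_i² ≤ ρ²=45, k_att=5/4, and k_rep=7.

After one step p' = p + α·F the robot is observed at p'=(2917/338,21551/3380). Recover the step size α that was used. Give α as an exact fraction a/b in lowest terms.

F_att = 5/4·(g−p) = 5/4·(-19,-21) = (-23.7500,-26.2500)
o1: d²=349 > ρ²=45 → inactive
o2: d²=26 ≤ ρ²=45; F_rep = 7·(5,1)/26² = (0.0518,0.0104)
F = F_att + ΣF_rep = (-23.6982,-26.2396)
Δp = p'−p = (-2.3698,-2.6240); α = Δx/Fx = (-801/338) / (-4005/169) = 1/10
check: Δy/Fy = (-8869/3380) / (-8869/338) = 1/10 ✓

α = 1/10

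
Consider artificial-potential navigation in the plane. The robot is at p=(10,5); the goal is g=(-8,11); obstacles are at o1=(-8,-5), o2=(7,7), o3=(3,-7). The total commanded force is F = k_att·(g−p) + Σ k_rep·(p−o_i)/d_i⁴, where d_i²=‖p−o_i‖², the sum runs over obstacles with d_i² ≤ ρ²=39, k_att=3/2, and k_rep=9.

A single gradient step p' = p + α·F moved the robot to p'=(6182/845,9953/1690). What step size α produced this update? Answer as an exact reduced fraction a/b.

F_att = 3/2·(g−p) = 3/2·(-18,6) = (-27.0000,9.0000)
o1: d²=424 > ρ²=39 → inactive
o2: d²=13 ≤ ρ²=39; F_rep = 9·(3,-2)/13² = (0.1598,-0.1065)
o3: d²=193 > ρ²=39 → inactive
F = F_att + ΣF_rep = (-26.8402,8.8935)
Δp = p'−p = (-2.6840,0.8893); α = Δx/Fx = (-2268/845) / (-4536/169) = 1/10
check: Δy/Fy = (1503/1690) / (1503/169) = 1/10 ✓

α = 1/10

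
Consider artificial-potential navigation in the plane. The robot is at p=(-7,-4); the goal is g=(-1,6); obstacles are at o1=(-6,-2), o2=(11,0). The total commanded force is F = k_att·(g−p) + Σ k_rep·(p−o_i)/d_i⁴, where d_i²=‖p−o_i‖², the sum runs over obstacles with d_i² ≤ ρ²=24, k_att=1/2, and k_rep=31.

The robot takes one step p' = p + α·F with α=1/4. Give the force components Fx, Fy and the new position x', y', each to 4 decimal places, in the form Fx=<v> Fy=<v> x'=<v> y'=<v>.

F_att = 1/2·(g−p) = 1/2·(6,10) = (3.0000,5.0000)
o1: d²=5 ≤ ρ²=24; F_rep = 31·(-1,-2)/5² = (-1.2400,-2.4800)
o2: d²=340 > ρ²=24 → inactive
F = F_att + ΣF_rep = (1.7600,2.5200)
p' = p + 1/4·F = (-6.5600,-3.3700)

Fx=1.7600 Fy=2.5200 x'=-6.5600 y'=-3.3700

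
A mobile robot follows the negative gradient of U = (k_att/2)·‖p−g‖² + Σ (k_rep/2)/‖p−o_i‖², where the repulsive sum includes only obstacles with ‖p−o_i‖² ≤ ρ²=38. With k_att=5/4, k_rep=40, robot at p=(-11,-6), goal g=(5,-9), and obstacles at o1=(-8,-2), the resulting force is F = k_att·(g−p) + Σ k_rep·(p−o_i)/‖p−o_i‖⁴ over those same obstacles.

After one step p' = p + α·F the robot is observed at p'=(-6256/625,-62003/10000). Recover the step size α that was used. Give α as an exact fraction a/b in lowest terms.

F_att = 5/4·(g−p) = 5/4·(16,-3) = (20.0000,-3.7500)
o1: d²=25 ≤ ρ²=38; F_rep = 40·(-3,-4)/25² = (-0.1920,-0.2560)
F = F_att + ΣF_rep = (19.8080,-4.0060)
Δp = p'−p = (0.9904,-0.2003); α = Δx/Fx = (619/625) / (2476/125) = 1/20
check: Δy/Fy = (-2003/10000) / (-2003/500) = 1/20 ✓

α = 1/20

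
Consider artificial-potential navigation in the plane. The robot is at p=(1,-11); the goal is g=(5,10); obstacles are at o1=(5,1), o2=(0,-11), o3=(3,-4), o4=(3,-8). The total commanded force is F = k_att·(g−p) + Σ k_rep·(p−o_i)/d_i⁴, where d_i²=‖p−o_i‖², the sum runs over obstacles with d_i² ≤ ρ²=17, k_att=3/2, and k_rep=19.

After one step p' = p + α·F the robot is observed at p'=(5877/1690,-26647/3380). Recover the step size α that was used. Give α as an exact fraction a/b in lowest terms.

α = 1/10

F_att = 3/2·(g−p) = 3/2·(4,21) = (6.0000,31.5000)
o1: d²=160 > ρ²=17 → inactive
o2: d²=1 ≤ ρ²=17; F_rep = 19·(1,0)/1² = (19.0000,0.0000)
o3: d²=53 > ρ²=17 → inactive
o4: d²=13 ≤ ρ²=17; F_rep = 19·(-2,-3)/13² = (-0.2249,-0.3373)
F = F_att + ΣF_rep = (24.7751,31.1627)
Δp = p'−p = (2.4775,3.1163); α = Δx/Fx = (4187/1690) / (4187/169) = 1/10
check: Δy/Fy = (10533/3380) / (10533/338) = 1/10 ✓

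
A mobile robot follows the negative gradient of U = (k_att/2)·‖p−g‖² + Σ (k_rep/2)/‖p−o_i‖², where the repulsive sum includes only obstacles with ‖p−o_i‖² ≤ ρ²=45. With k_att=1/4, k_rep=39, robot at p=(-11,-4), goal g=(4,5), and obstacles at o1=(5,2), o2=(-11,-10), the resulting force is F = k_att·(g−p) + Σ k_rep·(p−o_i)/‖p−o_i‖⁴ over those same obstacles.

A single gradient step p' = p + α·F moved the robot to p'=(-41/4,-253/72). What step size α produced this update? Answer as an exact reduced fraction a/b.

α = 1/5

F_att = 1/4·(g−p) = 1/4·(15,9) = (3.7500,2.2500)
o1: d²=292 > ρ²=45 → inactive
o2: d²=36 ≤ ρ²=45; F_rep = 39·(0,6)/36² = (0.0000,0.1806)
F = F_att + ΣF_rep = (3.7500,2.4306)
Δp = p'−p = (0.7500,0.4861); α = Δx/Fx = (3/4) / (15/4) = 1/5
check: Δy/Fy = (35/72) / (175/72) = 1/5 ✓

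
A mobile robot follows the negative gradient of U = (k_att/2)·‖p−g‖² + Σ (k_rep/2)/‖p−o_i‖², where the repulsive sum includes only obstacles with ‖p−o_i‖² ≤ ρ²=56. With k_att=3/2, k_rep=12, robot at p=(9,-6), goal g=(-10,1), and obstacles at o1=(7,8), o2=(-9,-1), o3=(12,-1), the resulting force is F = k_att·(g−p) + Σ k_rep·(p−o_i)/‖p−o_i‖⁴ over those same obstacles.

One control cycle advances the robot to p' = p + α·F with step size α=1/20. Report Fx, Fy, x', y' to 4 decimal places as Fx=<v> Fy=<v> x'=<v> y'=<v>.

Fx=-28.5311 Fy=10.4481 x'=7.5734 y'=-5.4776

F_att = 3/2·(g−p) = 3/2·(-19,7) = (-28.5000,10.5000)
o1: d²=200 > ρ²=56 → inactive
o2: d²=349 > ρ²=56 → inactive
o3: d²=34 ≤ ρ²=56; F_rep = 12·(-3,-5)/34² = (-0.0311,-0.0519)
F = F_att + ΣF_rep = (-28.5311,10.4481)
p' = p + 1/20·F = (7.5734,-5.4776)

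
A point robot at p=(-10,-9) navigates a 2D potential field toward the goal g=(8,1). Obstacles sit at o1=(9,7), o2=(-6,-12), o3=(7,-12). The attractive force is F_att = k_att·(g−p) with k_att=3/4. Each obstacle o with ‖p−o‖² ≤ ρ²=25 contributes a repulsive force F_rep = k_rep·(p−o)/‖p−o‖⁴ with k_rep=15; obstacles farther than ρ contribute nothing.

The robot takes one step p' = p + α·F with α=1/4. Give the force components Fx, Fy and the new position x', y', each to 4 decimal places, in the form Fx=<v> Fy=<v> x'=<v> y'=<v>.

Fx=13.4040 Fy=7.5720 x'=-6.6490 y'=-7.1070

F_att = 3/4·(g−p) = 3/4·(18,10) = (13.5000,7.5000)
o1: d²=617 > ρ²=25 → inactive
o2: d²=25 ≤ ρ²=25; F_rep = 15·(-4,3)/25² = (-0.0960,0.0720)
o3: d²=298 > ρ²=25 → inactive
F = F_att + ΣF_rep = (13.4040,7.5720)
p' = p + 1/4·F = (-6.6490,-7.1070)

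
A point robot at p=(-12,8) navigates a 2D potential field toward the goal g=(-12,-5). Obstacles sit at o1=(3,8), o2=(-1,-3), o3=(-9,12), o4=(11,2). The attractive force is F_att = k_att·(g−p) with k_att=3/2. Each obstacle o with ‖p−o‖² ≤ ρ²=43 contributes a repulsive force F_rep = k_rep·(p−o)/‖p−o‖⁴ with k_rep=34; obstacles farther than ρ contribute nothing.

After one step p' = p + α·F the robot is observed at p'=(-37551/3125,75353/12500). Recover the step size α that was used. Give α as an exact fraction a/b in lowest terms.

F_att = 3/2·(g−p) = 3/2·(0,-13) = (0.0000,-19.5000)
o1: d²=225 > ρ²=43 → inactive
o2: d²=242 > ρ²=43 → inactive
o3: d²=25 ≤ ρ²=43; F_rep = 34·(-3,-4)/25² = (-0.1632,-0.2176)
o4: d²=565 > ρ²=43 → inactive
F = F_att + ΣF_rep = (-0.1632,-19.7176)
Δp = p'−p = (-0.0163,-1.9718); α = Δx/Fx = (-51/3125) / (-102/625) = 1/10
check: Δy/Fy = (-24647/12500) / (-24647/1250) = 1/10 ✓

α = 1/10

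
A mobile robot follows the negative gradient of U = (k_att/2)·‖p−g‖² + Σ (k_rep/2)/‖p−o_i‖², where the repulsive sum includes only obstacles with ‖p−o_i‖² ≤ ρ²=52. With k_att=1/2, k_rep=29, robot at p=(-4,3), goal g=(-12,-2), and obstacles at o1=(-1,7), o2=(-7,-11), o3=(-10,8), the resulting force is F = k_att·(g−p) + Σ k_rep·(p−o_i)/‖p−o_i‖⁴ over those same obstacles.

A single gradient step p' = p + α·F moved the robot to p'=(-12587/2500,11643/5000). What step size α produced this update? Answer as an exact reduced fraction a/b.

α = 1/4

F_att = 1/2·(g−p) = 1/2·(-8,-5) = (-4.0000,-2.5000)
o1: d²=25 ≤ ρ²=52; F_rep = 29·(-3,-4)/25² = (-0.1392,-0.1856)
o2: d²=205 > ρ²=52 → inactive
o3: d²=61 > ρ²=52 → inactive
F = F_att + ΣF_rep = (-4.1392,-2.6856)
Δp = p'−p = (-1.0348,-0.6714); α = Δx/Fx = (-2587/2500) / (-2587/625) = 1/4
check: Δy/Fy = (-3357/5000) / (-3357/1250) = 1/4 ✓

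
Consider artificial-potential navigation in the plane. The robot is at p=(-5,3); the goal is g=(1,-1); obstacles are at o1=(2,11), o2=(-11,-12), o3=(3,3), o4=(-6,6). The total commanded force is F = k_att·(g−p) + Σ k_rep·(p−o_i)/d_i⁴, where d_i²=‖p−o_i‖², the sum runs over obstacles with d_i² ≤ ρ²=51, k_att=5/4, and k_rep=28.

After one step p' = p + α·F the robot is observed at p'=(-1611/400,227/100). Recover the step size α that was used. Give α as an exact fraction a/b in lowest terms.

α = 1/8

F_att = 5/4·(g−p) = 5/4·(6,-4) = (7.5000,-5.0000)
o1: d²=113 > ρ²=51 → inactive
o2: d²=261 > ρ²=51 → inactive
o3: d²=64 > ρ²=51 → inactive
o4: d²=10 ≤ ρ²=51; F_rep = 28·(1,-3)/10² = (0.2800,-0.8400)
F = F_att + ΣF_rep = (7.7800,-5.8400)
Δp = p'−p = (0.9725,-0.7300); α = Δx/Fx = (389/400) / (389/50) = 1/8
check: Δy/Fy = (-73/100) / (-146/25) = 1/8 ✓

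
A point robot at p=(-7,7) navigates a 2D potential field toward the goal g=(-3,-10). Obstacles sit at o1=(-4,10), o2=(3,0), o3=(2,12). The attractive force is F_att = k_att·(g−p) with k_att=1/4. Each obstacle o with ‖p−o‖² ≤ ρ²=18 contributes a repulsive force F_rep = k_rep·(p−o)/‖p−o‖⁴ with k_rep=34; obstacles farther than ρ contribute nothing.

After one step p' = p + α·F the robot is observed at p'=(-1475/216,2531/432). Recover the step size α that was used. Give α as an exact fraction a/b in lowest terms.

α = 1/4

F_att = 1/4·(g−p) = 1/4·(4,-17) = (1.0000,-4.2500)
o1: d²=18 ≤ ρ²=18; F_rep = 34·(-3,-3)/18² = (-0.3148,-0.3148)
o2: d²=149 > ρ²=18 → inactive
o3: d²=106 > ρ²=18 → inactive
F = F_att + ΣF_rep = (0.6852,-4.5648)
Δp = p'−p = (0.1713,-1.1412); α = Δx/Fx = (37/216) / (37/54) = 1/4
check: Δy/Fy = (-493/432) / (-493/108) = 1/4 ✓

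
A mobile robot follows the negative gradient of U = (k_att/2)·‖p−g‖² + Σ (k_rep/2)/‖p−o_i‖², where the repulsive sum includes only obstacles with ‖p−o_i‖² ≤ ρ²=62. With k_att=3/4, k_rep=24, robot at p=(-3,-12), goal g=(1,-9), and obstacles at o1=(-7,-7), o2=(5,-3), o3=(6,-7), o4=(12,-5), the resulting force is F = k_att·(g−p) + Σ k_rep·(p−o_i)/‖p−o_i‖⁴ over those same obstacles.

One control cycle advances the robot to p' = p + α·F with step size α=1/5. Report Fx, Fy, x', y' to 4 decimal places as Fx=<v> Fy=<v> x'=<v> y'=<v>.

Fx=3.0571 Fy=2.1786 x'=-2.3886 y'=-11.5643

F_att = 3/4·(g−p) = 3/4·(4,3) = (3.0000,2.2500)
o1: d²=41 ≤ ρ²=62; F_rep = 24·(4,-5)/41² = (0.0571,-0.0714)
o2: d²=145 > ρ²=62 → inactive
o3: d²=106 > ρ²=62 → inactive
o4: d²=274 > ρ²=62 → inactive
F = F_att + ΣF_rep = (3.0571,2.1786)
p' = p + 1/5·F = (-2.3886,-11.5643)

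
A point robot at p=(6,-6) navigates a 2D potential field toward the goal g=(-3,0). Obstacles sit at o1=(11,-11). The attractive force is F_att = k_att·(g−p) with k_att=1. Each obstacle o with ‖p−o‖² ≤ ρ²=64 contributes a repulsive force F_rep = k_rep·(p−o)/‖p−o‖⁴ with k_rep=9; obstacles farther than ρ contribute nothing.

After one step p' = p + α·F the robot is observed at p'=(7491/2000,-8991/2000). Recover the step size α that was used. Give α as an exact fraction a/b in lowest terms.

α = 1/4

F_att = 1·(g−p) = 1·(-9,6) = (-9.0000,6.0000)
o1: d²=50 ≤ ρ²=64; F_rep = 9·(-5,5)/50² = (-0.0180,0.0180)
F = F_att + ΣF_rep = (-9.0180,6.0180)
Δp = p'−p = (-2.2545,1.5045); α = Δx/Fx = (-4509/2000) / (-4509/500) = 1/4
check: Δy/Fy = (3009/2000) / (3009/500) = 1/4 ✓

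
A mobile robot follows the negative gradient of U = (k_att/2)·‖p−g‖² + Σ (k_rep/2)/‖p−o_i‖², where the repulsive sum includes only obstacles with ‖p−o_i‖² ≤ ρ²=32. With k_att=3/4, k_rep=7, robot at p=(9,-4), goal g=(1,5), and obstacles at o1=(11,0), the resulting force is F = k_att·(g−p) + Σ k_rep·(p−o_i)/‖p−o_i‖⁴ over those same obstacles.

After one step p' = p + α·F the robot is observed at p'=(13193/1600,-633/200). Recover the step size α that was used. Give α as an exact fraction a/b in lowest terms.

α = 1/8

F_att = 3/4·(g−p) = 3/4·(-8,9) = (-6.0000,6.7500)
o1: d²=20 ≤ ρ²=32; F_rep = 7·(-2,-4)/20² = (-0.0350,-0.0700)
F = F_att + ΣF_rep = (-6.0350,6.6800)
Δp = p'−p = (-0.7544,0.8350); α = Δx/Fx = (-1207/1600) / (-1207/200) = 1/8
check: Δy/Fy = (167/200) / (167/25) = 1/8 ✓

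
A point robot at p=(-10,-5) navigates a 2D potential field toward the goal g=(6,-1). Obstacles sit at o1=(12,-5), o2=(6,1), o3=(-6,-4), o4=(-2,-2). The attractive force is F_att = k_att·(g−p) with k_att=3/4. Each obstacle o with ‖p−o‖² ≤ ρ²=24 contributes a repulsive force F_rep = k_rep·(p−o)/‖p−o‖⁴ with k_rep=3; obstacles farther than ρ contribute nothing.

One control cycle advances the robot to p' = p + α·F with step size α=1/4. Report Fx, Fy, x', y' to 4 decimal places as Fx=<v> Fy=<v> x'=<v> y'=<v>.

F_att = 3/4·(g−p) = 3/4·(16,4) = (12.0000,3.0000)
o1: d²=484 > ρ²=24 → inactive
o2: d²=292 > ρ²=24 → inactive
o3: d²=17 ≤ ρ²=24; F_rep = 3·(-4,-1)/17² = (-0.0415,-0.0104)
o4: d²=73 > ρ²=24 → inactive
F = F_att + ΣF_rep = (11.9585,2.9896)
p' = p + 1/4·F = (-7.0104,-4.2526)

Fx=11.9585 Fy=2.9896 x'=-7.0104 y'=-4.2526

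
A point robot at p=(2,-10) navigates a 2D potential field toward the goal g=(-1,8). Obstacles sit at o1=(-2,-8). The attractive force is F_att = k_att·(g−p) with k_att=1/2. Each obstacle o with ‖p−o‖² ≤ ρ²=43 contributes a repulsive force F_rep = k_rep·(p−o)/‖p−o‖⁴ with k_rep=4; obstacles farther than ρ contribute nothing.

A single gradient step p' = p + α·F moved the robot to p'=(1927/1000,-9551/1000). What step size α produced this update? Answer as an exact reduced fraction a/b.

F_att = 1/2·(g−p) = 1/2·(-3,18) = (-1.5000,9.0000)
o1: d²=20 ≤ ρ²=43; F_rep = 4·(4,-2)/20² = (0.0400,-0.0200)
F = F_att + ΣF_rep = (-1.4600,8.9800)
Δp = p'−p = (-0.0730,0.4490); α = Δx/Fx = (-73/1000) / (-73/50) = 1/20
check: Δy/Fy = (449/1000) / (449/50) = 1/20 ✓

α = 1/20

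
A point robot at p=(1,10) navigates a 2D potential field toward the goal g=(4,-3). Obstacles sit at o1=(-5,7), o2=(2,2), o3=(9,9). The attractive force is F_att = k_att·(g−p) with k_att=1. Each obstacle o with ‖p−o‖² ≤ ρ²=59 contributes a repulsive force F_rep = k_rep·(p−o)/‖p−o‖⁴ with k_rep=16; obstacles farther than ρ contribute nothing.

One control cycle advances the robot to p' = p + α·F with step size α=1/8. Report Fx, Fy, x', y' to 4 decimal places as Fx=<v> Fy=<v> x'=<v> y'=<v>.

F_att = 1·(g−p) = 1·(3,-13) = (3.0000,-13.0000)
o1: d²=45 ≤ ρ²=59; F_rep = 16·(6,3)/45² = (0.0474,0.0237)
o2: d²=65 > ρ²=59 → inactive
o3: d²=65 > ρ²=59 → inactive
F = F_att + ΣF_rep = (3.0474,-12.9763)
p' = p + 1/8·F = (1.3809,8.3780)

Fx=3.0474 Fy=-12.9763 x'=1.3809 y'=8.3780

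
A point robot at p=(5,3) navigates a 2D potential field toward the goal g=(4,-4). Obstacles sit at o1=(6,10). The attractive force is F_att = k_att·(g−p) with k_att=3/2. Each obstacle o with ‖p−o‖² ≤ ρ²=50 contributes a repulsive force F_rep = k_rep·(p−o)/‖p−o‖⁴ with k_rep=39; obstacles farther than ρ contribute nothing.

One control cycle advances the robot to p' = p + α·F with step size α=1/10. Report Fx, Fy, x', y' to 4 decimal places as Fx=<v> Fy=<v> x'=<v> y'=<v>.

Fx=-1.5156 Fy=-10.6092 x'=4.8484 y'=1.9391

F_att = 3/2·(g−p) = 3/2·(-1,-7) = (-1.5000,-10.5000)
o1: d²=50 ≤ ρ²=50; F_rep = 39·(-1,-7)/50² = (-0.0156,-0.1092)
F = F_att + ΣF_rep = (-1.5156,-10.6092)
p' = p + 1/10·F = (4.8484,1.9391)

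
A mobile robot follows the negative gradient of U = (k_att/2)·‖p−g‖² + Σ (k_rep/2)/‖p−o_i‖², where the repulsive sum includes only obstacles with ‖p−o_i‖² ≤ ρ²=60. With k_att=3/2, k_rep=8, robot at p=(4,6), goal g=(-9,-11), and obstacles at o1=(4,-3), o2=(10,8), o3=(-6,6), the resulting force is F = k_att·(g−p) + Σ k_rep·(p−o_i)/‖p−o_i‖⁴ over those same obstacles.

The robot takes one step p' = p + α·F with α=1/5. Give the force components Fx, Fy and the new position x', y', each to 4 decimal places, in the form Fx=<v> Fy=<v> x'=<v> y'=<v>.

Fx=-19.5300 Fy=-25.5100 x'=0.0940 y'=0.8980

F_att = 3/2·(g−p) = 3/2·(-13,-17) = (-19.5000,-25.5000)
o1: d²=81 > ρ²=60 → inactive
o2: d²=40 ≤ ρ²=60; F_rep = 8·(-6,-2)/40² = (-0.0300,-0.0100)
o3: d²=100 > ρ²=60 → inactive
F = F_att + ΣF_rep = (-19.5300,-25.5100)
p' = p + 1/5·F = (0.0940,0.8980)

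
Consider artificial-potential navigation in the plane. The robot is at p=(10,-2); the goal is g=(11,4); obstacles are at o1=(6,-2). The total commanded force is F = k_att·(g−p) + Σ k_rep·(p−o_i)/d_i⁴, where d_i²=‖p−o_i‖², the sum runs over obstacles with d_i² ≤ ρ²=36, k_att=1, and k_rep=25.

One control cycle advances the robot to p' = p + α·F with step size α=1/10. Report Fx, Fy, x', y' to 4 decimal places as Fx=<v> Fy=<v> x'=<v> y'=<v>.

F_att = 1·(g−p) = 1·(1,6) = (1.0000,6.0000)
o1: d²=16 ≤ ρ²=36; F_rep = 25·(4,0)/16² = (0.3906,0.0000)
F = F_att + ΣF_rep = (1.3906,6.0000)
p' = p + 1/10·F = (10.1391,-1.4000)

Fx=1.3906 Fy=6.0000 x'=10.1391 y'=-1.4000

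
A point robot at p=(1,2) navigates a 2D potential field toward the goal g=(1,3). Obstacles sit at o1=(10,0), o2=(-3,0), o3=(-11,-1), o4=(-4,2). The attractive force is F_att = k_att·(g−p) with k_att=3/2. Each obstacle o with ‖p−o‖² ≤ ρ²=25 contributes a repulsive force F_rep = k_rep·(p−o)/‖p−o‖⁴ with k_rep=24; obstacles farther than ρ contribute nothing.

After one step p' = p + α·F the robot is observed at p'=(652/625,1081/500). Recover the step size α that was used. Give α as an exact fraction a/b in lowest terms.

α = 1/10

F_att = 3/2·(g−p) = 3/2·(0,1) = (0.0000,1.5000)
o1: d²=85 > ρ²=25 → inactive
o2: d²=20 ≤ ρ²=25; F_rep = 24·(4,2)/20² = (0.2400,0.1200)
o3: d²=153 > ρ²=25 → inactive
o4: d²=25 ≤ ρ²=25; F_rep = 24·(5,0)/25² = (0.1920,0.0000)
F = F_att + ΣF_rep = (0.4320,1.6200)
Δp = p'−p = (0.0432,0.1620); α = Δx/Fx = (27/625) / (54/125) = 1/10
check: Δy/Fy = (81/500) / (81/50) = 1/10 ✓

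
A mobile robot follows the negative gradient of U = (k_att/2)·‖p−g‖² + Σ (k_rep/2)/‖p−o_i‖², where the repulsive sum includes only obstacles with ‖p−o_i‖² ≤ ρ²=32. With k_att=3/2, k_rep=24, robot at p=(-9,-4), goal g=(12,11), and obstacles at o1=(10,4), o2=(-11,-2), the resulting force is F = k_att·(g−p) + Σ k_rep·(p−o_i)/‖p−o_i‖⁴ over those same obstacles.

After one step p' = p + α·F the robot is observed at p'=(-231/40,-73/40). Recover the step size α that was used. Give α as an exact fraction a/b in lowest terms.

F_att = 3/2·(g−p) = 3/2·(21,15) = (31.5000,22.5000)
o1: d²=425 > ρ²=32 → inactive
o2: d²=8 ≤ ρ²=32; F_rep = 24·(2,-2)/8² = (0.7500,-0.7500)
F = F_att + ΣF_rep = (32.2500,21.7500)
Δp = p'−p = (3.2250,2.1750); α = Δx/Fx = (129/40) / (129/4) = 1/10
check: Δy/Fy = (87/40) / (87/4) = 1/10 ✓

α = 1/10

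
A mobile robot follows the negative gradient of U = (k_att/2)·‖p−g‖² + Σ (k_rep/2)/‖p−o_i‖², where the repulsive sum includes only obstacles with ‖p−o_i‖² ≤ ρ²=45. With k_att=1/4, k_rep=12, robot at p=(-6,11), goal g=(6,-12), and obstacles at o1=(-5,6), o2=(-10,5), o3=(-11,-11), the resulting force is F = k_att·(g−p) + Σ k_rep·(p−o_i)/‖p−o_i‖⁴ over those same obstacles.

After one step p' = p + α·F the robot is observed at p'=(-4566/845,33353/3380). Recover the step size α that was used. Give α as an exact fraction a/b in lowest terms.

F_att = 1/4·(g−p) = 1/4·(12,-23) = (3.0000,-5.7500)
o1: d²=26 ≤ ρ²=45; F_rep = 12·(-1,5)/26² = (-0.0178,0.0888)
o2: d²=52 > ρ²=45 → inactive
o3: d²=509 > ρ²=45 → inactive
F = F_att + ΣF_rep = (2.9822,-5.6612)
Δp = p'−p = (0.5964,-1.1322); α = Δx/Fx = (504/845) / (504/169) = 1/5
check: Δy/Fy = (-3827/3380) / (-3827/676) = 1/5 ✓

α = 1/5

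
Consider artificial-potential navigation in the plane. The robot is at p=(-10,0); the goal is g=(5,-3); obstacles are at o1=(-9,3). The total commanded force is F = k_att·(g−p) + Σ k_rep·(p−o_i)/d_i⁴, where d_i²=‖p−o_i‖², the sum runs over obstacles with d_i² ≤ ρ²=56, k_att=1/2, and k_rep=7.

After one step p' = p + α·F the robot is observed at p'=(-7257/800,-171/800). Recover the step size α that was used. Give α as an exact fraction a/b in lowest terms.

α = 1/8

F_att = 1/2·(g−p) = 1/2·(15,-3) = (7.5000,-1.5000)
o1: d²=10 ≤ ρ²=56; F_rep = 7·(-1,-3)/10² = (-0.0700,-0.2100)
F = F_att + ΣF_rep = (7.4300,-1.7100)
Δp = p'−p = (0.9287,-0.2137); α = Δx/Fx = (743/800) / (743/100) = 1/8
check: Δy/Fy = (-171/800) / (-171/100) = 1/8 ✓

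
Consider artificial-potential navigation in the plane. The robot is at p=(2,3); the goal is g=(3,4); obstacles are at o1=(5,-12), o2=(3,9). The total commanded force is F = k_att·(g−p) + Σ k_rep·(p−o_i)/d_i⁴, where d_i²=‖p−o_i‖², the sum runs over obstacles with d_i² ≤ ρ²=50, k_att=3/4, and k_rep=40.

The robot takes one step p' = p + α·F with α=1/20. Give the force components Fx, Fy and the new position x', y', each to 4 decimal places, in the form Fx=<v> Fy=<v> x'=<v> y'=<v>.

F_att = 3/4·(g−p) = 3/4·(1,1) = (0.7500,0.7500)
o1: d²=234 > ρ²=50 → inactive
o2: d²=37 ≤ ρ²=50; F_rep = 40·(-1,-6)/37² = (-0.0292,-0.1753)
F = F_att + ΣF_rep = (0.7208,0.5747)
p' = p + 1/20·F = (2.0360,3.0287)

Fx=0.7208 Fy=0.5747 x'=2.0360 y'=3.0287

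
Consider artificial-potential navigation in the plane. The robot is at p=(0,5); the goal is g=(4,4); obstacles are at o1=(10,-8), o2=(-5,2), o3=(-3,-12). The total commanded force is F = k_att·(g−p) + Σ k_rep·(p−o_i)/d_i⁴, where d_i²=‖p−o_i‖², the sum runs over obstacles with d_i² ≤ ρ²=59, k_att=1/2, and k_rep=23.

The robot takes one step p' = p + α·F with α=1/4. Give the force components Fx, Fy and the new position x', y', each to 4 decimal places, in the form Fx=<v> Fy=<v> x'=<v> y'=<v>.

F_att = 1/2·(g−p) = 1/2·(4,-1) = (2.0000,-0.5000)
o1: d²=269 > ρ²=59 → inactive
o2: d²=34 ≤ ρ²=59; F_rep = 23·(5,3)/34² = (0.0995,0.0597)
o3: d²=298 > ρ²=59 → inactive
F = F_att + ΣF_rep = (2.0995,-0.4403)
p' = p + 1/4·F = (0.5249,4.8899)

Fx=2.0995 Fy=-0.4403 x'=0.5249 y'=4.8899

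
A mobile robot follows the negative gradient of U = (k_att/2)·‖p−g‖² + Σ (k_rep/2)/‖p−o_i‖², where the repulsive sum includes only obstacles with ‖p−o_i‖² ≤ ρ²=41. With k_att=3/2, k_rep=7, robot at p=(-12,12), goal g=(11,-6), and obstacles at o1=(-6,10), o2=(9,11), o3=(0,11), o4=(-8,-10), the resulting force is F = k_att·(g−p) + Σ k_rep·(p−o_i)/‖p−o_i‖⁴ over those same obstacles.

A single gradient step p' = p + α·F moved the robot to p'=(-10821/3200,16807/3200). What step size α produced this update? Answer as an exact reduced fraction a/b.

F_att = 3/2·(g−p) = 3/2·(23,-18) = (34.5000,-27.0000)
o1: d²=40 ≤ ρ²=41; F_rep = 7·(-6,2)/40² = (-0.0262,0.0088)
o2: d²=442 > ρ²=41 → inactive
o3: d²=145 > ρ²=41 → inactive
o4: d²=500 > ρ²=41 → inactive
F = F_att + ΣF_rep = (34.4738,-26.9913)
Δp = p'−p = (8.6184,-6.7478); α = Δx/Fx = (27579/3200) / (27579/800) = 1/4
check: Δy/Fy = (-21593/3200) / (-21593/800) = 1/4 ✓

α = 1/4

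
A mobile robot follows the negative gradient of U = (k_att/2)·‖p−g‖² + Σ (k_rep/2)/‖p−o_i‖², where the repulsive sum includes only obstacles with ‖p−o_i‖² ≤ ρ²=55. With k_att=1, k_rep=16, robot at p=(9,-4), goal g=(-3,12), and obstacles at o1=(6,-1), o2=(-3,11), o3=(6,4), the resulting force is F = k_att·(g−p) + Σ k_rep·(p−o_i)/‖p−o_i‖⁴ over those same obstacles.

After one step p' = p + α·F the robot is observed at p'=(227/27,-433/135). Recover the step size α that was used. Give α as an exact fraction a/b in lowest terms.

α = 1/20

F_att = 1·(g−p) = 1·(-12,16) = (-12.0000,16.0000)
o1: d²=18 ≤ ρ²=55; F_rep = 16·(3,-3)/18² = (0.1481,-0.1481)
o2: d²=369 > ρ²=55 → inactive
o3: d²=73 > ρ²=55 → inactive
F = F_att + ΣF_rep = (-11.8519,15.8519)
Δp = p'−p = (-0.5926,0.7926); α = Δx/Fx = (-16/27) / (-320/27) = 1/20
check: Δy/Fy = (107/135) / (428/27) = 1/20 ✓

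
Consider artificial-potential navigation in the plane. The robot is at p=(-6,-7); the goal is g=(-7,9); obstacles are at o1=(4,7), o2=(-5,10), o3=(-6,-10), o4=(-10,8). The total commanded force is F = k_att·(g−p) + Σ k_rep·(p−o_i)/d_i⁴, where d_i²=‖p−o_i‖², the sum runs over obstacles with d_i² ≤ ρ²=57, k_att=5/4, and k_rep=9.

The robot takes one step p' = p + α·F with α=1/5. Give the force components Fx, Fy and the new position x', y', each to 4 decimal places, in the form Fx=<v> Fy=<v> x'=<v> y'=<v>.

F_att = 5/4·(g−p) = 5/4·(-1,16) = (-1.2500,20.0000)
o1: d²=296 > ρ²=57 → inactive
o2: d²=290 > ρ²=57 → inactive
o3: d²=9 ≤ ρ²=57; F_rep = 9·(0,3)/9² = (0.0000,0.3333)
o4: d²=241 > ρ²=57 → inactive
F = F_att + ΣF_rep = (-1.2500,20.3333)
p' = p + 1/5·F = (-6.2500,-2.9333)

Fx=-1.2500 Fy=20.3333 x'=-6.2500 y'=-2.9333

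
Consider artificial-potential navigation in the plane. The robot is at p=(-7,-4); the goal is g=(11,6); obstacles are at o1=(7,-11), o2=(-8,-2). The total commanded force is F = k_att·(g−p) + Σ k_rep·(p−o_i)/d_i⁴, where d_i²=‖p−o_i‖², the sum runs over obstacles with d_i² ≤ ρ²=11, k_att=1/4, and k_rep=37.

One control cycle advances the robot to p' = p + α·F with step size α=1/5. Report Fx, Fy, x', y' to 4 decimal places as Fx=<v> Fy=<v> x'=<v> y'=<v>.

Fx=5.9800 Fy=-0.4600 x'=-5.8040 y'=-4.0920

F_att = 1/4·(g−p) = 1/4·(18,10) = (4.5000,2.5000)
o1: d²=245 > ρ²=11 → inactive
o2: d²=5 ≤ ρ²=11; F_rep = 37·(1,-2)/5² = (1.4800,-2.9600)
F = F_att + ΣF_rep = (5.9800,-0.4600)
p' = p + 1/5·F = (-5.8040,-4.0920)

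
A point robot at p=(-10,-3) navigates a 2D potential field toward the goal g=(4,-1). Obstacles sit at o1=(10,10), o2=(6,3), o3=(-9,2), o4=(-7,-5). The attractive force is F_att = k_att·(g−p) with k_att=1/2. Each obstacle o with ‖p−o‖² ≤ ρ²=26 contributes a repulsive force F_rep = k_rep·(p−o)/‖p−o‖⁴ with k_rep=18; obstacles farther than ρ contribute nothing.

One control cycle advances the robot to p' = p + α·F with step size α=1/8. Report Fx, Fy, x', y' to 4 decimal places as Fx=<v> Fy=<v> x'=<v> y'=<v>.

Fx=6.6538 Fy=1.0799 x'=-9.1683 y'=-2.8650

F_att = 1/2·(g−p) = 1/2·(14,2) = (7.0000,1.0000)
o1: d²=569 > ρ²=26 → inactive
o2: d²=292 > ρ²=26 → inactive
o3: d²=26 ≤ ρ²=26; F_rep = 18·(-1,-5)/26² = (-0.0266,-0.1331)
o4: d²=13 ≤ ρ²=26; F_rep = 18·(-3,2)/13² = (-0.3195,0.2130)
F = F_att + ΣF_rep = (6.6538,1.0799)
p' = p + 1/8·F = (-9.1683,-2.8650)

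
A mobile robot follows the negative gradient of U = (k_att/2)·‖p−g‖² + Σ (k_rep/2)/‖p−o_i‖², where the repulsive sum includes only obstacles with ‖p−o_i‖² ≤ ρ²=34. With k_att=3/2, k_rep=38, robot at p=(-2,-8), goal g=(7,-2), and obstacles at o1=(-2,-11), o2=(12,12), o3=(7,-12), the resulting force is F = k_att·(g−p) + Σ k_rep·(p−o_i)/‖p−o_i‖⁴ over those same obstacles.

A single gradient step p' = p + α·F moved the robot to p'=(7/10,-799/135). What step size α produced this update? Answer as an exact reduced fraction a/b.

F_att = 3/2·(g−p) = 3/2·(9,6) = (13.5000,9.0000)
o1: d²=9 ≤ ρ²=34; F_rep = 38·(0,3)/9² = (0.0000,1.4074)
o2: d²=596 > ρ²=34 → inactive
o3: d²=97 > ρ²=34 → inactive
F = F_att + ΣF_rep = (13.5000,10.4074)
Δp = p'−p = (2.7000,2.0815); α = Δx/Fx = (27/10) / (27/2) = 1/5
check: Δy/Fy = (281/135) / (281/27) = 1/5 ✓

α = 1/5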